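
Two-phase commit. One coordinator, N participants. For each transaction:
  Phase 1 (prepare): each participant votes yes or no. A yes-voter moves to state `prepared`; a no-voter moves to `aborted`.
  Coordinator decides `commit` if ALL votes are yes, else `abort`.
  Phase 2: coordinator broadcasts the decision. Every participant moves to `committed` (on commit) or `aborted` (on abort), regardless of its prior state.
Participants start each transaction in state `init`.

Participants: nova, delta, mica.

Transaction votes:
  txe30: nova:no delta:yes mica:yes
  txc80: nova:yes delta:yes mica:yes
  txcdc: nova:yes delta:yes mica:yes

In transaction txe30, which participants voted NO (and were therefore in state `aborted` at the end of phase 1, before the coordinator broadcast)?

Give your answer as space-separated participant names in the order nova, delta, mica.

Answer: nova

Derivation:
Txn txe30 phase 1: nova no -> aborted; delta yes -> prepared; mica yes -> prepared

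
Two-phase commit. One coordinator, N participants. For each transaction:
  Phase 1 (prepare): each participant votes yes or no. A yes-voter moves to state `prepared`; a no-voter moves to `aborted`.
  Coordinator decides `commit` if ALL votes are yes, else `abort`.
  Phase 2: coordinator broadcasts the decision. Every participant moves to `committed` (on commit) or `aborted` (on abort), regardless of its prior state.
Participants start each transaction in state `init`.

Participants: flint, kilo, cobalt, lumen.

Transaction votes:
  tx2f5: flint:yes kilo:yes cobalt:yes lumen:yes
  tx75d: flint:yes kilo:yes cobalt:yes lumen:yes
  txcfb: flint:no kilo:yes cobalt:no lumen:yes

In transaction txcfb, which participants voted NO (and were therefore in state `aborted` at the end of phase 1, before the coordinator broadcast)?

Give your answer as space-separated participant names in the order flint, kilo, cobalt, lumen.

Answer: flint cobalt

Derivation:
Txn txcfb phase 1: flint no -> aborted; kilo yes -> prepared; cobalt no -> aborted; lumen yes -> prepared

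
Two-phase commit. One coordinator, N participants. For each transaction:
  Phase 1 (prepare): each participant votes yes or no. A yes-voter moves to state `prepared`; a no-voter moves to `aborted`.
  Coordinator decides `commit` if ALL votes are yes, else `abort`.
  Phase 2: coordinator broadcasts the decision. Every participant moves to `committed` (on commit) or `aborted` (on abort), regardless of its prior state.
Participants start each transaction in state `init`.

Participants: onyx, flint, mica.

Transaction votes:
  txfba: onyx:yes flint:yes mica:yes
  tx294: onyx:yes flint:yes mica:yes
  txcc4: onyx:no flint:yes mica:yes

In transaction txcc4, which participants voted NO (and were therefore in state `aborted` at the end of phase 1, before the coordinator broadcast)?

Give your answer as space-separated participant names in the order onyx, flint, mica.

Answer: onyx

Derivation:
Txn txcc4 phase 1: onyx no -> aborted; flint yes -> prepared; mica yes -> prepared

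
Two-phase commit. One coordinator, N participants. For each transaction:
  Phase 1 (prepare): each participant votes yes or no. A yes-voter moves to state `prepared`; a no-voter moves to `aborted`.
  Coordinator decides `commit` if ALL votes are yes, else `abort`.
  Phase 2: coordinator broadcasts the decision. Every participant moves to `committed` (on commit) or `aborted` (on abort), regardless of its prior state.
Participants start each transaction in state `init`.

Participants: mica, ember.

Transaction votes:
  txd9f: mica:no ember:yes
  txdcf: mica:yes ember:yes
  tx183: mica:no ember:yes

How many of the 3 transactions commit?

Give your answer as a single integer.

Answer: 1

Derivation:
txd9f: no from mica -> abort (commits=0)
txdcf: all yes -> commit (commits=1)
tx183: no from mica -> abort (commits=1)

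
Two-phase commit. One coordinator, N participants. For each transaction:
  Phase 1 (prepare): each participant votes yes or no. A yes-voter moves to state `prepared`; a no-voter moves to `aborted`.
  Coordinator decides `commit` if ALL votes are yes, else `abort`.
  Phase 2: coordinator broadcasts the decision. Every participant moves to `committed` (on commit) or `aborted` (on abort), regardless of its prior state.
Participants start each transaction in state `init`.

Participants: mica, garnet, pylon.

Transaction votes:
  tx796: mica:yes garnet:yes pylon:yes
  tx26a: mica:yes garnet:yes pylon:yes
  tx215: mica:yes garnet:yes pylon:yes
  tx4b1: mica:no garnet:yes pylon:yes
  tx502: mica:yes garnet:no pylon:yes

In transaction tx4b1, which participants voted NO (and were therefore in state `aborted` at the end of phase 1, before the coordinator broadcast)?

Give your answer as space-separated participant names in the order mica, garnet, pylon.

Answer: mica

Derivation:
Txn tx4b1 phase 1: mica no -> aborted; garnet yes -> prepared; pylon yes -> prepared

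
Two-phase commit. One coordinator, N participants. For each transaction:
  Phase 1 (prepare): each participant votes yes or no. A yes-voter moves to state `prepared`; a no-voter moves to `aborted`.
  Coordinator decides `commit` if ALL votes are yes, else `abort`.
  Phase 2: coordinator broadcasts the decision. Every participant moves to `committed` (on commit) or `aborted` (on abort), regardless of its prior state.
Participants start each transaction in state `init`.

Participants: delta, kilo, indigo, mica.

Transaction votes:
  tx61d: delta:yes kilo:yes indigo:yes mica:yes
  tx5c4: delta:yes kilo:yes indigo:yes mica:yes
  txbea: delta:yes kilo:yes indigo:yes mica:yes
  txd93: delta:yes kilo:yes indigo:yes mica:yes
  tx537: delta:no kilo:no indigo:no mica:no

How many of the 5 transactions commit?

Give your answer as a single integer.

Answer: 4

Derivation:
tx61d: all yes -> commit (commits=1)
tx5c4: all yes -> commit (commits=2)
txbea: all yes -> commit (commits=3)
txd93: all yes -> commit (commits=4)
tx537: no from delta, kilo, indigo, mica -> abort (commits=4)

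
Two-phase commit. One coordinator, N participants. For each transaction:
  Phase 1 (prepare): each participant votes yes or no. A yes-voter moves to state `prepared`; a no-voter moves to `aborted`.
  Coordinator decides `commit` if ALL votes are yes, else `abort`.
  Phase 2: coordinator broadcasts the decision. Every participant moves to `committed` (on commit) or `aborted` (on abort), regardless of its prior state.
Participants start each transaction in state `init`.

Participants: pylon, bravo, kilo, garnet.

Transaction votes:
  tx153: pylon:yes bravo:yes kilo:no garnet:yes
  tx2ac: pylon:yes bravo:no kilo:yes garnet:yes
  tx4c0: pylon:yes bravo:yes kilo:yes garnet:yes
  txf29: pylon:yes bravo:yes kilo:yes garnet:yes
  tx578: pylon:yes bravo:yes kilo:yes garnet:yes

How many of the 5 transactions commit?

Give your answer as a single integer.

Answer: 3

Derivation:
tx153: no from kilo -> abort (commits=0)
tx2ac: no from bravo -> abort (commits=0)
tx4c0: all yes -> commit (commits=1)
txf29: all yes -> commit (commits=2)
tx578: all yes -> commit (commits=3)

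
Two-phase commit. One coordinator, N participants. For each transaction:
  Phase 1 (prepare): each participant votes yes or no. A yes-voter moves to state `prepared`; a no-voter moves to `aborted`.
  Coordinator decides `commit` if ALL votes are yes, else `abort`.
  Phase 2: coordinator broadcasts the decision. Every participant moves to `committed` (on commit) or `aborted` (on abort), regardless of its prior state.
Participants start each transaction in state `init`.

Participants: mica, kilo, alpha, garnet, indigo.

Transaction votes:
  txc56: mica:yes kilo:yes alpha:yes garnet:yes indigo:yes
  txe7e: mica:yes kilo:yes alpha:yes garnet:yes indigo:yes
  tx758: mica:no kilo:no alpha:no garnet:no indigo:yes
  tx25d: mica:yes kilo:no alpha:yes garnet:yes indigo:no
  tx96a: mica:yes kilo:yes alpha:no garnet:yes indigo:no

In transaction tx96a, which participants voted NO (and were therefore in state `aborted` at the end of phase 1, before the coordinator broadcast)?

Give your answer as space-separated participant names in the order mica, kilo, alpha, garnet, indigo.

Answer: alpha indigo

Derivation:
Txn tx96a phase 1: mica yes -> prepared; kilo yes -> prepared; alpha no -> aborted; garnet yes -> prepared; indigo no -> aborted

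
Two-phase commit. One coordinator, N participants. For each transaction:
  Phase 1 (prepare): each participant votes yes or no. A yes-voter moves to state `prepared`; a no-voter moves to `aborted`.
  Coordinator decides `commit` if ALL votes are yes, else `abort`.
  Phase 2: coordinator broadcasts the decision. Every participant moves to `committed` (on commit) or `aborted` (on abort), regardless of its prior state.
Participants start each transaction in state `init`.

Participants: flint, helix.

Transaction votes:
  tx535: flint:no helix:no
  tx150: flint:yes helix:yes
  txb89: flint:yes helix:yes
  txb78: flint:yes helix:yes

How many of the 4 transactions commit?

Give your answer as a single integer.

Answer: 3

Derivation:
tx535: no from flint, helix -> abort (commits=0)
tx150: all yes -> commit (commits=1)
txb89: all yes -> commit (commits=2)
txb78: all yes -> commit (commits=3)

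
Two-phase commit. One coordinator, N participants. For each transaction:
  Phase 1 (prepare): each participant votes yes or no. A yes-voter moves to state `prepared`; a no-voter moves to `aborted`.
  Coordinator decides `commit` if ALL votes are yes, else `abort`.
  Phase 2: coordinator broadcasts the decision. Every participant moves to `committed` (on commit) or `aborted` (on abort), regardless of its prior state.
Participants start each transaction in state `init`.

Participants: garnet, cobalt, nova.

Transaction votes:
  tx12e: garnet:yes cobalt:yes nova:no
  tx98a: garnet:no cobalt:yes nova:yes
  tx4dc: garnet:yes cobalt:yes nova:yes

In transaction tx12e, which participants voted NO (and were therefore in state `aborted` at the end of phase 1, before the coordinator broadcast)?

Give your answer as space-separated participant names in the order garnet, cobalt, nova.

Answer: nova

Derivation:
Txn tx12e phase 1: garnet yes -> prepared; cobalt yes -> prepared; nova no -> aborted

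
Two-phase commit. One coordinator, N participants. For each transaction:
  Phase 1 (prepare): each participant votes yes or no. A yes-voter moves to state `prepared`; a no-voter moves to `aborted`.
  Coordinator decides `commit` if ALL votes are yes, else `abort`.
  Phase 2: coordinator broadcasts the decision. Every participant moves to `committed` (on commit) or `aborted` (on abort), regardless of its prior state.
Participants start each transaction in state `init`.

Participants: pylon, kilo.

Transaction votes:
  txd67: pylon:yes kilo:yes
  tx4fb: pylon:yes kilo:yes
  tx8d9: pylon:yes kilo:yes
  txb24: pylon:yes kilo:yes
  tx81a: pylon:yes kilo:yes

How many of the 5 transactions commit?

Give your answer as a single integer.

Answer: 5

Derivation:
txd67: all yes -> commit (commits=1)
tx4fb: all yes -> commit (commits=2)
tx8d9: all yes -> commit (commits=3)
txb24: all yes -> commit (commits=4)
tx81a: all yes -> commit (commits=5)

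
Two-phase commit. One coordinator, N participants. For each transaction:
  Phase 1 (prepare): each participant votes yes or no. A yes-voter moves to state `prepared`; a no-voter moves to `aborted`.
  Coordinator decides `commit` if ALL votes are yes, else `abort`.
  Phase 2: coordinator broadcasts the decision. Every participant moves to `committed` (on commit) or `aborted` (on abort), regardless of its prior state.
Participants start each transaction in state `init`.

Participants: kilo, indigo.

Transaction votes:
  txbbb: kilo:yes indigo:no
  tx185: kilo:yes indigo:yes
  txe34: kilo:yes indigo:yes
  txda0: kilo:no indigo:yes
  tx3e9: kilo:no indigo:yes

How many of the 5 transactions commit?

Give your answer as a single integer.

Answer: 2

Derivation:
txbbb: no from indigo -> abort (commits=0)
tx185: all yes -> commit (commits=1)
txe34: all yes -> commit (commits=2)
txda0: no from kilo -> abort (commits=2)
tx3e9: no from kilo -> abort (commits=2)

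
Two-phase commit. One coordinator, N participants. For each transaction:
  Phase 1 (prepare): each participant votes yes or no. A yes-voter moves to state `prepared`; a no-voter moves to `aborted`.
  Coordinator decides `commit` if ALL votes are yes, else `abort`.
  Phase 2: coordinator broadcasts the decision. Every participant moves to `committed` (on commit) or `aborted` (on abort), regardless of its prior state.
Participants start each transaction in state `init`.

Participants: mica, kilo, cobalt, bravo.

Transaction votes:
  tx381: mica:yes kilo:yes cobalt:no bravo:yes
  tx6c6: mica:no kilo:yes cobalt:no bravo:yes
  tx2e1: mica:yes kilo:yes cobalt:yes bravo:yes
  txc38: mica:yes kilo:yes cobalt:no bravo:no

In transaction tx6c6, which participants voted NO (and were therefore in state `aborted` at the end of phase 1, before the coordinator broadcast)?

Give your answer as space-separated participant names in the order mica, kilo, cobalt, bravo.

Answer: mica cobalt

Derivation:
Txn tx6c6 phase 1: mica no -> aborted; kilo yes -> prepared; cobalt no -> aborted; bravo yes -> prepared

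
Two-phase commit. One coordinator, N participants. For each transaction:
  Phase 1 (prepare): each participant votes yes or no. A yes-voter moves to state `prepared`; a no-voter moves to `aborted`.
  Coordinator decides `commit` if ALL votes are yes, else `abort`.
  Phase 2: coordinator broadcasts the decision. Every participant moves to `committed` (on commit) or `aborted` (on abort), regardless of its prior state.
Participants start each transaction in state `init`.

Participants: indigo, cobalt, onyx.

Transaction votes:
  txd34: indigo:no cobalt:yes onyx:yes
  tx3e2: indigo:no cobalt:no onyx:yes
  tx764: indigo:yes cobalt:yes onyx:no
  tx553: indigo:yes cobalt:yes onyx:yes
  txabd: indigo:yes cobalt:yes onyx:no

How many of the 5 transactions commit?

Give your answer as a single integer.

Answer: 1

Derivation:
txd34: no from indigo -> abort (commits=0)
tx3e2: no from indigo, cobalt -> abort (commits=0)
tx764: no from onyx -> abort (commits=0)
tx553: all yes -> commit (commits=1)
txabd: no from onyx -> abort (commits=1)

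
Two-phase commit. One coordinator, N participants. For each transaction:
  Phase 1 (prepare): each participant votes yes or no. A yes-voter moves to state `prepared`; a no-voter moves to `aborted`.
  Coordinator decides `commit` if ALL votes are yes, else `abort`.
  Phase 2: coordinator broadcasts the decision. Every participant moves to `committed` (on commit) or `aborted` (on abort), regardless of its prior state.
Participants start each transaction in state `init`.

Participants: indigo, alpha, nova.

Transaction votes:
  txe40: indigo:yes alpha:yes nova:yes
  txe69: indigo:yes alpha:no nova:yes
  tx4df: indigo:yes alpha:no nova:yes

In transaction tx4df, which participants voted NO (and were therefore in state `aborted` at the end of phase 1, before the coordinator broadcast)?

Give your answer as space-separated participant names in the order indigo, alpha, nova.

Answer: alpha

Derivation:
Txn tx4df phase 1: indigo yes -> prepared; alpha no -> aborted; nova yes -> prepared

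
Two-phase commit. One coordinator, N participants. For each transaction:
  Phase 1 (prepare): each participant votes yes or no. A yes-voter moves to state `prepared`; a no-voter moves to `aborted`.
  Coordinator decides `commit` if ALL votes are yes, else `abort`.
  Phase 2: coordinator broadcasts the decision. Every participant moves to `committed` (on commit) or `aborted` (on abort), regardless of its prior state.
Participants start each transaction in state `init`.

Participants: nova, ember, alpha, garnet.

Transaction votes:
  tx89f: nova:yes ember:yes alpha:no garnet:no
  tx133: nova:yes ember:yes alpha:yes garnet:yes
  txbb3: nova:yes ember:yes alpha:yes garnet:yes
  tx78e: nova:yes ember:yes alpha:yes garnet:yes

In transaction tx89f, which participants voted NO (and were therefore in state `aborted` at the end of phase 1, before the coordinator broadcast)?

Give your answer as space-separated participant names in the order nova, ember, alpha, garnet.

Answer: alpha garnet

Derivation:
Txn tx89f phase 1: nova yes -> prepared; ember yes -> prepared; alpha no -> aborted; garnet no -> aborted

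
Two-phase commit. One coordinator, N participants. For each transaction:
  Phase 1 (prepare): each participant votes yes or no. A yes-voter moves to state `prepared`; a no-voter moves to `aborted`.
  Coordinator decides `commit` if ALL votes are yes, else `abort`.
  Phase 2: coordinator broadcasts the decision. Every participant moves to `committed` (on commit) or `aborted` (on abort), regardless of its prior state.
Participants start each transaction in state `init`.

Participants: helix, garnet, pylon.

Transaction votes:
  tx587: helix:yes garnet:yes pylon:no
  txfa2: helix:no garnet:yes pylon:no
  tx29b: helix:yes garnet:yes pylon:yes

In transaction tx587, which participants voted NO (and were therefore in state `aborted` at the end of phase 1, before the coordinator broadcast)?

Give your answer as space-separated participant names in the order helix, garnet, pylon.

Answer: pylon

Derivation:
Txn tx587 phase 1: helix yes -> prepared; garnet yes -> prepared; pylon no -> aborted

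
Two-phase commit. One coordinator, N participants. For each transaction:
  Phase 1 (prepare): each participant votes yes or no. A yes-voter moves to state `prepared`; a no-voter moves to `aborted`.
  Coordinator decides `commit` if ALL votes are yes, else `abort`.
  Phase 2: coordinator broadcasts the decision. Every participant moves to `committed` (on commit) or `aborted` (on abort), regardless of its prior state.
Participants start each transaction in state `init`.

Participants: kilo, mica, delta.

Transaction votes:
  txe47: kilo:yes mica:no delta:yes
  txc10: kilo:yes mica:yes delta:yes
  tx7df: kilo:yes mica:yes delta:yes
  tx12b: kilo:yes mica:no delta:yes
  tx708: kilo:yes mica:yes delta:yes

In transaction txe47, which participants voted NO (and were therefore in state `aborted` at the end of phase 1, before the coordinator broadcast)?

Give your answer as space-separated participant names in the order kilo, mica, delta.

Answer: mica

Derivation:
Txn txe47 phase 1: kilo yes -> prepared; mica no -> aborted; delta yes -> prepared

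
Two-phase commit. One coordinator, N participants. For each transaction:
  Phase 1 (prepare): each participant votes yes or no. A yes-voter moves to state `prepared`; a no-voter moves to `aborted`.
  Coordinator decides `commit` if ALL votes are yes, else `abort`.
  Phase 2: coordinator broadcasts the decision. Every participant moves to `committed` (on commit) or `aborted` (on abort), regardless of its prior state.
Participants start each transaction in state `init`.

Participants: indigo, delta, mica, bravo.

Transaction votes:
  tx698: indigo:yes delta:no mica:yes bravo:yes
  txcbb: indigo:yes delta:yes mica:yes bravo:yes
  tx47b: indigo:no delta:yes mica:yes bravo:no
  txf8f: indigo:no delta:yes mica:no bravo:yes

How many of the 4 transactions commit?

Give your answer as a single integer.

Answer: 1

Derivation:
tx698: no from delta -> abort (commits=0)
txcbb: all yes -> commit (commits=1)
tx47b: no from indigo, bravo -> abort (commits=1)
txf8f: no from indigo, mica -> abort (commits=1)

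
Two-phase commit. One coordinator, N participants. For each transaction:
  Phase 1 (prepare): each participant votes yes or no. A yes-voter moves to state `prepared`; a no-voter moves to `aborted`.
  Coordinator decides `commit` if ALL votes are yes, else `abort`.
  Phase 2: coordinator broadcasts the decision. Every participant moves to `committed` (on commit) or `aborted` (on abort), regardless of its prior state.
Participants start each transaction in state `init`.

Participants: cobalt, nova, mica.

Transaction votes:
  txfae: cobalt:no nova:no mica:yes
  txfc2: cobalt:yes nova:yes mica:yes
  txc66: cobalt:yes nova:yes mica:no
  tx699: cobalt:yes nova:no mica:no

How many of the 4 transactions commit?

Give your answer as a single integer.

Answer: 1

Derivation:
txfae: no from cobalt, nova -> abort (commits=0)
txfc2: all yes -> commit (commits=1)
txc66: no from mica -> abort (commits=1)
tx699: no from nova, mica -> abort (commits=1)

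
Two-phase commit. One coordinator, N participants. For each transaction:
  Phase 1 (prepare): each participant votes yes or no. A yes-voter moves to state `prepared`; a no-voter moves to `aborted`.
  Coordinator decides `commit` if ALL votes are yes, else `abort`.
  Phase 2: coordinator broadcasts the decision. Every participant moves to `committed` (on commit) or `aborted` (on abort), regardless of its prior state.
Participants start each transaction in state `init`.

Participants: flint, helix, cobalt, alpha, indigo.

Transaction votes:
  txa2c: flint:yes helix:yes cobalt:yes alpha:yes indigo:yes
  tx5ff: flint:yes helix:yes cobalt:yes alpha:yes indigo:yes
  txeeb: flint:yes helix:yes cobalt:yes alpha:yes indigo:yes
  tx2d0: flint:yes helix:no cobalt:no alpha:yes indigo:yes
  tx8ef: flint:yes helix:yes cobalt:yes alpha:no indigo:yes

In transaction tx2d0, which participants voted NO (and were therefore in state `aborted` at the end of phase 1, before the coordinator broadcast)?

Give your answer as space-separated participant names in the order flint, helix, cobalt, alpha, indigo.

Answer: helix cobalt

Derivation:
Txn tx2d0 phase 1: flint yes -> prepared; helix no -> aborted; cobalt no -> aborted; alpha yes -> prepared; indigo yes -> prepared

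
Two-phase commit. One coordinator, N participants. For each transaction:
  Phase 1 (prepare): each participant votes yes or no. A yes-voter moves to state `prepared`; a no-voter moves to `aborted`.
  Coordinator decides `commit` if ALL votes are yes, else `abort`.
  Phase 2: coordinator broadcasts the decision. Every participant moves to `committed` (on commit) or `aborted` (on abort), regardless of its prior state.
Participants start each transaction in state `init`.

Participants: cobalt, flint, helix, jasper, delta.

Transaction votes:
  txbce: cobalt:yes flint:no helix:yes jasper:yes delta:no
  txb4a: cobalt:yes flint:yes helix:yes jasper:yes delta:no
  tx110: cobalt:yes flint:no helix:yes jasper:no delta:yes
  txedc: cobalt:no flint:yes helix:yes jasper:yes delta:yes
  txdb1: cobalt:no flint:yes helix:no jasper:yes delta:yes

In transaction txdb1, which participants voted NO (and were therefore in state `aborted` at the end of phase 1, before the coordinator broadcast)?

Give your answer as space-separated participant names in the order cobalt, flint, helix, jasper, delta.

Txn txdb1 phase 1: cobalt no -> aborted; flint yes -> prepared; helix no -> aborted; jasper yes -> prepared; delta yes -> prepared

Answer: cobalt helix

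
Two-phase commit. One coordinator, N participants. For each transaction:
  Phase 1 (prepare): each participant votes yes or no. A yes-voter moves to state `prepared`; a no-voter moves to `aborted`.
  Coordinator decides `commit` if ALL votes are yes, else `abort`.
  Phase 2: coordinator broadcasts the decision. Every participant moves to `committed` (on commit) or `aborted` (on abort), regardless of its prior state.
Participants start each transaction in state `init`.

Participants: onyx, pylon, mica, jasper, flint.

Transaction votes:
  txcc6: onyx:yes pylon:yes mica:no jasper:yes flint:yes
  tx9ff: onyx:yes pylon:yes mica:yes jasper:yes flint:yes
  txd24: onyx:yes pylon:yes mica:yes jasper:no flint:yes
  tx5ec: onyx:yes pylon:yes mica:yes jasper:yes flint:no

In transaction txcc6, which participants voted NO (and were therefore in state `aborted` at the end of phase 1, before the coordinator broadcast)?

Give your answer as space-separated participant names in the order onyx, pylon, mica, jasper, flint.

Txn txcc6 phase 1: onyx yes -> prepared; pylon yes -> prepared; mica no -> aborted; jasper yes -> prepared; flint yes -> prepared

Answer: mica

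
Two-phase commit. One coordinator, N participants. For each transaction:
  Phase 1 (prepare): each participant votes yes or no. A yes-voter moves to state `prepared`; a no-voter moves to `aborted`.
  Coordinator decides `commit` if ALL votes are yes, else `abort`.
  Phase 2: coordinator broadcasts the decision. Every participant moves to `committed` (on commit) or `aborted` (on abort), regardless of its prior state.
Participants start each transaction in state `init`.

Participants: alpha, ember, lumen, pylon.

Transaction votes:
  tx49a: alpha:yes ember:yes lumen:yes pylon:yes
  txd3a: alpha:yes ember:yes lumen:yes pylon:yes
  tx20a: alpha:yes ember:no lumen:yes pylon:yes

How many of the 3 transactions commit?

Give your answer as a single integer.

tx49a: all yes -> commit (commits=1)
txd3a: all yes -> commit (commits=2)
tx20a: no from ember -> abort (commits=2)

Answer: 2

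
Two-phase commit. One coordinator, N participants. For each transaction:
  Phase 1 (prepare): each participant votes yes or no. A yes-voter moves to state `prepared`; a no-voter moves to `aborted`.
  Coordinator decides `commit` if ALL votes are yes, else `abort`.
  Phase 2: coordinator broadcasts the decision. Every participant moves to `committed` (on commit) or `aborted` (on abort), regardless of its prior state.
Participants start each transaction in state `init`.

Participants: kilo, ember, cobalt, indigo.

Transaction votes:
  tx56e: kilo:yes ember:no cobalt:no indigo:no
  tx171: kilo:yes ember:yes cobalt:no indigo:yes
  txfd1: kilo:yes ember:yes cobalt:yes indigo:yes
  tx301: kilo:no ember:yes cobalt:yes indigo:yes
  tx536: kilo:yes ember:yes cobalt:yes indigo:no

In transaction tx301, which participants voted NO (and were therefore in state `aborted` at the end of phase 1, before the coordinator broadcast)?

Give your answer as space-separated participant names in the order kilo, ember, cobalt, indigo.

Txn tx301 phase 1: kilo no -> aborted; ember yes -> prepared; cobalt yes -> prepared; indigo yes -> prepared

Answer: kilo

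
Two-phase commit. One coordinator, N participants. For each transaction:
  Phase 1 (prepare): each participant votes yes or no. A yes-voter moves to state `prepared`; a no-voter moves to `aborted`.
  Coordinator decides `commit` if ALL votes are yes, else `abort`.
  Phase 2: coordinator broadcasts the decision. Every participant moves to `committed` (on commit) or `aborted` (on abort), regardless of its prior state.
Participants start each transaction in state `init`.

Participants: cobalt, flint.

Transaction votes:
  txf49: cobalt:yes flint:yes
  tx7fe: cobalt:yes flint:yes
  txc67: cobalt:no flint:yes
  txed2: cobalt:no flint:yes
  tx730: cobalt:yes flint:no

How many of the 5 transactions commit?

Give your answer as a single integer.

txf49: all yes -> commit (commits=1)
tx7fe: all yes -> commit (commits=2)
txc67: no from cobalt -> abort (commits=2)
txed2: no from cobalt -> abort (commits=2)
tx730: no from flint -> abort (commits=2)

Answer: 2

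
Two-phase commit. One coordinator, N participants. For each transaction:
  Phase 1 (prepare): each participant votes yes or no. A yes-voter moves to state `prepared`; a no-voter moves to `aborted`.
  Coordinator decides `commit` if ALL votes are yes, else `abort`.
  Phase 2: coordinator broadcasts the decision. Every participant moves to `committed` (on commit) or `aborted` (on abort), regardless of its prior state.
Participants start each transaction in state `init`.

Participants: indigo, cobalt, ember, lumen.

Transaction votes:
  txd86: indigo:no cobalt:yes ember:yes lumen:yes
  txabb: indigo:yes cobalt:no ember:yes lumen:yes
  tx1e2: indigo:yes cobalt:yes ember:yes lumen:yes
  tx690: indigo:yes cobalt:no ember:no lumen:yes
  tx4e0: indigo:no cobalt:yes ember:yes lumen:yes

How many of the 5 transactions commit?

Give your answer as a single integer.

txd86: no from indigo -> abort (commits=0)
txabb: no from cobalt -> abort (commits=0)
tx1e2: all yes -> commit (commits=1)
tx690: no from cobalt, ember -> abort (commits=1)
tx4e0: no from indigo -> abort (commits=1)

Answer: 1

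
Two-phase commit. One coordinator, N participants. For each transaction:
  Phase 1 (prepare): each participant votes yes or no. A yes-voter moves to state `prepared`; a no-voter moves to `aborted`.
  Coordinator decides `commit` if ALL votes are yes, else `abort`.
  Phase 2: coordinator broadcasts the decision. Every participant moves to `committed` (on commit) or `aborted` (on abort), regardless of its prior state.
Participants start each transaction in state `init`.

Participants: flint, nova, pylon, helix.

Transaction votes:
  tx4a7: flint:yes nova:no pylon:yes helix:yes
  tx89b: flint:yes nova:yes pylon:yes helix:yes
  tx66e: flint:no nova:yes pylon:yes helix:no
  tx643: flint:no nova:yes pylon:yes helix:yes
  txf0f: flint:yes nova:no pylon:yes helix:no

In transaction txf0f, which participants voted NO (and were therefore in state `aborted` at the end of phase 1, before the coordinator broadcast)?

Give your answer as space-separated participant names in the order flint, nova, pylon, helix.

Answer: nova helix

Derivation:
Txn txf0f phase 1: flint yes -> prepared; nova no -> aborted; pylon yes -> prepared; helix no -> aborted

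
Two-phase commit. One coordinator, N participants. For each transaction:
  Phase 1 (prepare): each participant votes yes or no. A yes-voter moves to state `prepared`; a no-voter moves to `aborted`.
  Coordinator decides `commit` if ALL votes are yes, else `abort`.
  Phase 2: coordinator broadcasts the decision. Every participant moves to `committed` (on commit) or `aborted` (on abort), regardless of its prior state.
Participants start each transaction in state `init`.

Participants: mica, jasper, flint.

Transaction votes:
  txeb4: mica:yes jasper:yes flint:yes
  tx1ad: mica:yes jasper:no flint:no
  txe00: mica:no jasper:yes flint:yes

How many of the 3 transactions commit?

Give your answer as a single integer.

Answer: 1

Derivation:
txeb4: all yes -> commit (commits=1)
tx1ad: no from jasper, flint -> abort (commits=1)
txe00: no from mica -> abort (commits=1)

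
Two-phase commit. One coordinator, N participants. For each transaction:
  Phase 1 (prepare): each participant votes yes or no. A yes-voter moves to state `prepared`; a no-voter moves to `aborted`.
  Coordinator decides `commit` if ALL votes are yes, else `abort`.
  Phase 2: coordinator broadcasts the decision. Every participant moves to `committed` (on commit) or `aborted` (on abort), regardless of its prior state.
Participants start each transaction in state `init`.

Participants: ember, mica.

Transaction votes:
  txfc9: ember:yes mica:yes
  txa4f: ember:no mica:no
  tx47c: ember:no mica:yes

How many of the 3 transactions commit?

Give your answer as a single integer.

txfc9: all yes -> commit (commits=1)
txa4f: no from ember, mica -> abort (commits=1)
tx47c: no from ember -> abort (commits=1)

Answer: 1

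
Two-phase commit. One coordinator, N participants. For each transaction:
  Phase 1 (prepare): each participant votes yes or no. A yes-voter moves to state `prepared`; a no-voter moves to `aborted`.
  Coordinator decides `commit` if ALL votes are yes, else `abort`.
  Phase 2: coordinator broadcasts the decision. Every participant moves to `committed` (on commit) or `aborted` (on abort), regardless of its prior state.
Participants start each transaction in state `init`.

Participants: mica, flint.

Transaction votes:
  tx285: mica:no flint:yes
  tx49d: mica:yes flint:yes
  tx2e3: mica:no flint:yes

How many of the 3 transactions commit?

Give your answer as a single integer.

tx285: no from mica -> abort (commits=0)
tx49d: all yes -> commit (commits=1)
tx2e3: no from mica -> abort (commits=1)

Answer: 1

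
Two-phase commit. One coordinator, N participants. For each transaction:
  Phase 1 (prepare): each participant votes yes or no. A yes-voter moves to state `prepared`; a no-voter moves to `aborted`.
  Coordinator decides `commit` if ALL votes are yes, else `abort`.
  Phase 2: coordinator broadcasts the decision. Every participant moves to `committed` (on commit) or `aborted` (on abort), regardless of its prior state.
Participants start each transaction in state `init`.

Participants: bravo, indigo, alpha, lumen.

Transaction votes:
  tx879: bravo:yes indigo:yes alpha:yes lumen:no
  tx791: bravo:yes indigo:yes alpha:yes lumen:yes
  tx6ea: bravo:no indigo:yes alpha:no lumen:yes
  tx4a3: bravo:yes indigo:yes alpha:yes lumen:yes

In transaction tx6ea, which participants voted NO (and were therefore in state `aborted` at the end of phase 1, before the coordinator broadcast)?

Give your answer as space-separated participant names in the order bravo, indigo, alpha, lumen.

Txn tx6ea phase 1: bravo no -> aborted; indigo yes -> prepared; alpha no -> aborted; lumen yes -> prepared

Answer: bravo alpha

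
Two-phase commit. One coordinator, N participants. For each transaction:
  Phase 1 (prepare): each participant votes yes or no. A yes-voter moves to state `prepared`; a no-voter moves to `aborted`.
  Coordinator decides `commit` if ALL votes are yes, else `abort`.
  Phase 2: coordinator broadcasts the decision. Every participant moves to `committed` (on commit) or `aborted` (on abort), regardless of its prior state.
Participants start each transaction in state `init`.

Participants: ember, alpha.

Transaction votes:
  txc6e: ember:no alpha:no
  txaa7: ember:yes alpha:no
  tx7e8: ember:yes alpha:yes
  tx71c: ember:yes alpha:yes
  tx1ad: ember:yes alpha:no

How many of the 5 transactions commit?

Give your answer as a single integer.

txc6e: no from ember, alpha -> abort (commits=0)
txaa7: no from alpha -> abort (commits=0)
tx7e8: all yes -> commit (commits=1)
tx71c: all yes -> commit (commits=2)
tx1ad: no from alpha -> abort (commits=2)

Answer: 2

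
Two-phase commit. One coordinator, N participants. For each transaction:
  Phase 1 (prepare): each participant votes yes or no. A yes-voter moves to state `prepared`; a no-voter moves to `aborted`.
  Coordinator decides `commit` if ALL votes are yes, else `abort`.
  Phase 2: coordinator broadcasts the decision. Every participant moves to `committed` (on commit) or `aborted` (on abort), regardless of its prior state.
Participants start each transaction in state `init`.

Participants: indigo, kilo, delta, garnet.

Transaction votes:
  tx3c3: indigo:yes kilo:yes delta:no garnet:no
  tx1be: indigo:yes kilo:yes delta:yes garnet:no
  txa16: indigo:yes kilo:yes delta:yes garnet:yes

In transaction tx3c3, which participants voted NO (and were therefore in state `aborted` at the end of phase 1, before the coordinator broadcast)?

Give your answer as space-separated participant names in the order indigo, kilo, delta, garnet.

Txn tx3c3 phase 1: indigo yes -> prepared; kilo yes -> prepared; delta no -> aborted; garnet no -> aborted

Answer: delta garnet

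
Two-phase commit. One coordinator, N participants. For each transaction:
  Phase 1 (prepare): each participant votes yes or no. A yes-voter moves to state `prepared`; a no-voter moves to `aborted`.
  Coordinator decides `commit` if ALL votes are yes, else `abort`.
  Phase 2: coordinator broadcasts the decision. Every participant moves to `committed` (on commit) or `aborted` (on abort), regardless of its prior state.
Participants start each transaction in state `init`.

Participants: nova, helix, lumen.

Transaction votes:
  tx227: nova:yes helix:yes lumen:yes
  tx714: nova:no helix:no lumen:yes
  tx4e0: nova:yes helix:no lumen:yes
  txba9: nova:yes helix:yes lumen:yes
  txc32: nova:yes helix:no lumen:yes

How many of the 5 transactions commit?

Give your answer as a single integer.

tx227: all yes -> commit (commits=1)
tx714: no from nova, helix -> abort (commits=1)
tx4e0: no from helix -> abort (commits=1)
txba9: all yes -> commit (commits=2)
txc32: no from helix -> abort (commits=2)

Answer: 2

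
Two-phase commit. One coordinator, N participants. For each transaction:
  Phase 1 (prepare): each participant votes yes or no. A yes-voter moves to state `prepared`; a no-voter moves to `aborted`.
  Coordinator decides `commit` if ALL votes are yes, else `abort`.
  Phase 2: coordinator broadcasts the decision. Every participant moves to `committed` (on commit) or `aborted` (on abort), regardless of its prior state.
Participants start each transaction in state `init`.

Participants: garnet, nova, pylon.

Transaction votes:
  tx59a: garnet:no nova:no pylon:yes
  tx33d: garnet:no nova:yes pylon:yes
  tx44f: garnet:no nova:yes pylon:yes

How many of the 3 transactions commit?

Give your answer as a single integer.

Answer: 0

Derivation:
tx59a: no from garnet, nova -> abort (commits=0)
tx33d: no from garnet -> abort (commits=0)
tx44f: no from garnet -> abort (commits=0)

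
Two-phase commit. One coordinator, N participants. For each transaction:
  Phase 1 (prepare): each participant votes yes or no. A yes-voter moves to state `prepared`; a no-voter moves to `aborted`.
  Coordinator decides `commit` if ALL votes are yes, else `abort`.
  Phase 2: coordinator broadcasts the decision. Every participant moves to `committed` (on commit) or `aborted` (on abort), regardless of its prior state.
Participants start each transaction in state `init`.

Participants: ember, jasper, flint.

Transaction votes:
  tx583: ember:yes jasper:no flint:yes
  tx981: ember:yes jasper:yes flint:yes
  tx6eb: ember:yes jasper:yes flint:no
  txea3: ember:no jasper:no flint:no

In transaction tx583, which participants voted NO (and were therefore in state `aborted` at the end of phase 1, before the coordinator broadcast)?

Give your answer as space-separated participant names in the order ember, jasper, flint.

Txn tx583 phase 1: ember yes -> prepared; jasper no -> aborted; flint yes -> prepared

Answer: jasper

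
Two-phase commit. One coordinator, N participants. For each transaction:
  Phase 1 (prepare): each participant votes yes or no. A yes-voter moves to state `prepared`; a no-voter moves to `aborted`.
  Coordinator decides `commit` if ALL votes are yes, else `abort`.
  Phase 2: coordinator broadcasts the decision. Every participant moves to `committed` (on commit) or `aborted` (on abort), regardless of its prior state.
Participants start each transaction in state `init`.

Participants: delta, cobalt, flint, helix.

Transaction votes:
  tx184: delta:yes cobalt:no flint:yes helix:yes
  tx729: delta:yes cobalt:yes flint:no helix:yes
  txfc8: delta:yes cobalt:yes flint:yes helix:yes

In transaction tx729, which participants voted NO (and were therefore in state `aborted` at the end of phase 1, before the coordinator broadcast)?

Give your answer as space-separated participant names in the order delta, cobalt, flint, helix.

Txn tx729 phase 1: delta yes -> prepared; cobalt yes -> prepared; flint no -> aborted; helix yes -> prepared

Answer: flint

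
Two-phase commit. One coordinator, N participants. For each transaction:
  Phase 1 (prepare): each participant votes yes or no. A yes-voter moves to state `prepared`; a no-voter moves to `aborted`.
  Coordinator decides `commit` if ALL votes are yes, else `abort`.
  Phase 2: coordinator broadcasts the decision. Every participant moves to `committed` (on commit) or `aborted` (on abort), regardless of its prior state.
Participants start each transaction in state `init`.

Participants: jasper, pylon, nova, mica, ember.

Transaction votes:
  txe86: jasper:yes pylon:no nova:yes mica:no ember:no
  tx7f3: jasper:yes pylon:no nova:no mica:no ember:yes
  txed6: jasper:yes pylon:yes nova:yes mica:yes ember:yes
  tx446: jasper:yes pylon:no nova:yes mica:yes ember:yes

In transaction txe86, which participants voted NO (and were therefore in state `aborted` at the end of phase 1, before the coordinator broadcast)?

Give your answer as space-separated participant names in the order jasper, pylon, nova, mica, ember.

Txn txe86 phase 1: jasper yes -> prepared; pylon no -> aborted; nova yes -> prepared; mica no -> aborted; ember no -> aborted

Answer: pylon mica ember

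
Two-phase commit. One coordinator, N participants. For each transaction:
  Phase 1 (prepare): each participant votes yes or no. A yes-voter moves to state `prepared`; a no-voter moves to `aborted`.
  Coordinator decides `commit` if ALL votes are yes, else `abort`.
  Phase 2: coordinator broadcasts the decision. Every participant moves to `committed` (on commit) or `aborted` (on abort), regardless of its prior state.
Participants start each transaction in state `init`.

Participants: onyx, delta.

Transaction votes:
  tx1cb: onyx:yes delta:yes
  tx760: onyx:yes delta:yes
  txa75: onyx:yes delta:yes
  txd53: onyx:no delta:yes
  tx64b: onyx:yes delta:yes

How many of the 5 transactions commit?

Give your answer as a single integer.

Answer: 4

Derivation:
tx1cb: all yes -> commit (commits=1)
tx760: all yes -> commit (commits=2)
txa75: all yes -> commit (commits=3)
txd53: no from onyx -> abort (commits=3)
tx64b: all yes -> commit (commits=4)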